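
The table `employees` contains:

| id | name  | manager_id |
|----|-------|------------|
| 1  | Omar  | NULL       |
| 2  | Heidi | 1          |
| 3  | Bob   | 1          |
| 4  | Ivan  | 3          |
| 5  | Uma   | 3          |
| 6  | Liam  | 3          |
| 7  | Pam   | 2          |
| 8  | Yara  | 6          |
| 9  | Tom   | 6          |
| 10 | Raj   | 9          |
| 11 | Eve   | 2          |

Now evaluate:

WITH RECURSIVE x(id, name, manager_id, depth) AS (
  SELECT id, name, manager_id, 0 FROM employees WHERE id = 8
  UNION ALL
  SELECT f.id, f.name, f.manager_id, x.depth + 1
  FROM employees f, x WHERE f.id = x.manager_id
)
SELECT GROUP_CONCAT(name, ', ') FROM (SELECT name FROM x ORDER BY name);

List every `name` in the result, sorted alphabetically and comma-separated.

Bob, Liam, Omar, Yara

Base: id=8 (Yara), manager_id=6, depth 0.
Iteration 1: join on id=6 -> Liam (id 6, manager_id=3, depth 1).
Iteration 2: join on id=3 -> Bob (id 3, manager_id=1, depth 2).
Iteration 3: join on id=1 -> Omar (id 1, manager_id=NULL, depth 3).
Iteration 4: manager_id is NULL; no match; recursion stops.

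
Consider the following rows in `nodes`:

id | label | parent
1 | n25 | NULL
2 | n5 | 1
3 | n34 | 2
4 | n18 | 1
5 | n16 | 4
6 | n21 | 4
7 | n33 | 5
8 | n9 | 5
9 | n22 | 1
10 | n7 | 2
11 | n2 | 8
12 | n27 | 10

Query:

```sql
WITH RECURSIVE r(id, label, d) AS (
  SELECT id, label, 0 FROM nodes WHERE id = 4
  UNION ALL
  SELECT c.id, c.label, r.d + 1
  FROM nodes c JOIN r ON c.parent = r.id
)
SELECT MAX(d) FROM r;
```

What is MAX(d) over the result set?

3

Base: id=4 (n18) at d 0.
Iteration 1: rows with parent in {4} -> n16 (id 5, d 1), n21 (id 6, d 1).
Iteration 2: rows with parent in {5,6} -> n33 (id 7, d 2), n9 (id 8, d 2).
Iteration 3: rows with parent in {7,8} -> n2 (id 11, d 3).
Iteration 4: no rows with parent in {11}; recursion stops.
d values: 0, 1, 1, 2, 2, 3; the maximum is 3.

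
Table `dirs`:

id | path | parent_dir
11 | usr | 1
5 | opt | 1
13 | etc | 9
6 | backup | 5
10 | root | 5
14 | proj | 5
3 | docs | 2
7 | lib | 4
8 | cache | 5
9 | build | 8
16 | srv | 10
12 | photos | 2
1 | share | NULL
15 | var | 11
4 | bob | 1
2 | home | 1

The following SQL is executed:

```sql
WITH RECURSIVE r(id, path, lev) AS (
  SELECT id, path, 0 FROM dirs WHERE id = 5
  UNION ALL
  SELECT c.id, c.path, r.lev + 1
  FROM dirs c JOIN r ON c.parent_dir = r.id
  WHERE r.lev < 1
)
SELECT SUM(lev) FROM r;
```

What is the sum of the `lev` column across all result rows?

Base: id=5 (opt) at lev 0.
Iteration 1: rows with parent_dir in {5} -> backup (id 6, lev 1), cache (id 8, lev 1), root (id 10, lev 1), proj (id 14, lev 1).
Iteration 2: lev < 1 fails for all current rows; recursion stops.
SUM(lev) = 0 + 1 + 1 + 1 + 1 = 4.

4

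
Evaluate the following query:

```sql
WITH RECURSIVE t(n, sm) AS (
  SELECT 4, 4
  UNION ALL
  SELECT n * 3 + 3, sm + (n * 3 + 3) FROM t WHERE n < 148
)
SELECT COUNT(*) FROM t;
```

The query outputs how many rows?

5

Base: n=4, sm=4.
Iteration 1: 4 < 148 holds -> n = 4 * 3 + 3 = 15, sm = 4 + 15 = 19.
Iteration 2: 15 < 148 holds -> n = 15 * 3 + 3 = 48, sm = 19 + 48 = 67.
Iteration 3: 48 < 148 holds -> n = 48 * 3 + 3 = 147, sm = 67 + 147 = 214.
Iteration 4: 147 < 148 holds -> n = 147 * 3 + 3 = 444, sm = 214 + 444 = 658.
Iteration 5: 444 < 148 fails; recursion stops.
Total rows emitted: 5.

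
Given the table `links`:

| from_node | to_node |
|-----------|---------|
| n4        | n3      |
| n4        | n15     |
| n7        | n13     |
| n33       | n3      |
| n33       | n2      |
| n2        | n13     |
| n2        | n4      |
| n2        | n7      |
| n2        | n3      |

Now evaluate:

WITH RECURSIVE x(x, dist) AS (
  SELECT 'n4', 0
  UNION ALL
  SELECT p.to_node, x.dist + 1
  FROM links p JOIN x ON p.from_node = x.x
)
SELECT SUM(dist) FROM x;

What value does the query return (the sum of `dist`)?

Base: (n4, dist=0).
Iteration 1: edges from {n4} -> (n15, dist=1), (n3, dist=1).
Iteration 2: no outgoing edges from {n15,n3}; recursion stops.
SUM(dist) = 0 + 1 + 1 = 2.

2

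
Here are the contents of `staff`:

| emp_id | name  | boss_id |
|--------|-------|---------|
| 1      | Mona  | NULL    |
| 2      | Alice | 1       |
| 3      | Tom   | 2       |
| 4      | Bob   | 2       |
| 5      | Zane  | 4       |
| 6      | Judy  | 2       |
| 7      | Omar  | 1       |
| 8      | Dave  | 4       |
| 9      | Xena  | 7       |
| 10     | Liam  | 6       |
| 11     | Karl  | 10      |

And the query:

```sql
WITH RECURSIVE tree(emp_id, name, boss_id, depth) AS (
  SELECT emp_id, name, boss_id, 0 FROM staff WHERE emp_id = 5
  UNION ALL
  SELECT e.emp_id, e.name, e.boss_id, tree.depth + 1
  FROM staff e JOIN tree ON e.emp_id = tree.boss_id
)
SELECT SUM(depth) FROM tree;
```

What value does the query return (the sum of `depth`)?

Base: emp_id=5 (Zane), boss_id=4, depth 0.
Iteration 1: join on emp_id=4 -> Bob (id 4, boss_id=2, depth 1).
Iteration 2: join on emp_id=2 -> Alice (id 2, boss_id=1, depth 2).
Iteration 3: join on emp_id=1 -> Mona (id 1, boss_id=NULL, depth 3).
Iteration 4: boss_id is NULL; no match; recursion stops.
SUM(depth) = 0 + 1 + 2 + 3 = 6.

6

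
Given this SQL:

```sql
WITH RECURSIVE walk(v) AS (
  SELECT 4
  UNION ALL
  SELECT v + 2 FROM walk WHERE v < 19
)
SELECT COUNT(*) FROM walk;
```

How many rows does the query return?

Base: v=4.
Iteration 1: 4 < 19 holds -> v = 4 + 2 = 6.
Iteration 2: 6 < 19 holds -> v = 6 + 2 = 8.
Iteration 3: 8 < 19 holds -> v = 8 + 2 = 10.
Iteration 4: 10 < 19 holds -> v = 10 + 2 = 12.
Iteration 5: 12 < 19 holds -> v = 12 + 2 = 14.
Iteration 6: 14 < 19 holds -> v = 14 + 2 = 16.
Iteration 7: 16 < 19 holds -> v = 16 + 2 = 18.
Iteration 8: 18 < 19 holds -> v = 18 + 2 = 20.
Iteration 9: 20 < 19 fails; recursion stops.
Total rows emitted: 9.

9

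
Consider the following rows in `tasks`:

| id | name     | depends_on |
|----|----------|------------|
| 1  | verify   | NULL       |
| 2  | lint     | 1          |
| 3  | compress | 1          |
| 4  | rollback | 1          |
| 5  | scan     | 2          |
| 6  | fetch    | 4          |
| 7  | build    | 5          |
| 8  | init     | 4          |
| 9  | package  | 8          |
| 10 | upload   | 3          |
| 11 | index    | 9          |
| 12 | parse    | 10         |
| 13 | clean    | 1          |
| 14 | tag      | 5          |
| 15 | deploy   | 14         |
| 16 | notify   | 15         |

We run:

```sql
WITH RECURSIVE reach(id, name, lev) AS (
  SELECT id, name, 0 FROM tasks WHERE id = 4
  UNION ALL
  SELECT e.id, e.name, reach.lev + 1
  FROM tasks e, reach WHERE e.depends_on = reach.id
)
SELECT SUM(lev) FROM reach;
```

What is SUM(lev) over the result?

Base: id=4 (rollback) at lev 0.
Iteration 1: rows with depends_on in {4} -> fetch (id 6, lev 1), init (id 8, lev 1).
Iteration 2: rows with depends_on in {6,8} -> package (id 9, lev 2).
Iteration 3: rows with depends_on in {9} -> index (id 11, lev 3).
Iteration 4: no rows with depends_on in {11}; recursion stops.
SUM(lev) = 0 + 1 + 1 + 2 + 3 = 7.

7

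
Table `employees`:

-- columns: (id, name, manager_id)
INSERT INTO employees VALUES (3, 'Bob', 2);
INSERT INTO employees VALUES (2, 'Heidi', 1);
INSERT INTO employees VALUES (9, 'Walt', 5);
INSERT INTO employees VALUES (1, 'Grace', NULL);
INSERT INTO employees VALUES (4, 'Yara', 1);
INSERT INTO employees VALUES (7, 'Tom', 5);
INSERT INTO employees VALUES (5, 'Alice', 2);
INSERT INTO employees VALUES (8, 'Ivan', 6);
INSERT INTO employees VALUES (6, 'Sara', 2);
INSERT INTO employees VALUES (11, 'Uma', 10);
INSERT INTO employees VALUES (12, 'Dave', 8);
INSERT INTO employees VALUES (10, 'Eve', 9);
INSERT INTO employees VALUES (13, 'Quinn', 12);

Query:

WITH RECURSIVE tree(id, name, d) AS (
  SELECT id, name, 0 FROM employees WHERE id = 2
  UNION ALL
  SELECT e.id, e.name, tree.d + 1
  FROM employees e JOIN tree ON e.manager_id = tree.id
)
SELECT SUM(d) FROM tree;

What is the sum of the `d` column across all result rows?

23

Base: id=2 (Heidi) at d 0.
Iteration 1: rows with manager_id in {2} -> Bob (id 3, d 1), Alice (id 5, d 1), Sara (id 6, d 1).
Iteration 2: rows with manager_id in {3,5,6} -> Tom (id 7, d 2), Ivan (id 8, d 2), Walt (id 9, d 2).
Iteration 3: rows with manager_id in {7,8,9} -> Eve (id 10, d 3), Dave (id 12, d 3).
Iteration 4: rows with manager_id in {10,12} -> Uma (id 11, d 4), Quinn (id 13, d 4).
Iteration 5: no rows with manager_id in {11,13}; recursion stops.
SUM(d) = 0 + 1 + 1 + 1 + 2 + 2 + 2 + 3 + 3 + 4 + 4 = 23.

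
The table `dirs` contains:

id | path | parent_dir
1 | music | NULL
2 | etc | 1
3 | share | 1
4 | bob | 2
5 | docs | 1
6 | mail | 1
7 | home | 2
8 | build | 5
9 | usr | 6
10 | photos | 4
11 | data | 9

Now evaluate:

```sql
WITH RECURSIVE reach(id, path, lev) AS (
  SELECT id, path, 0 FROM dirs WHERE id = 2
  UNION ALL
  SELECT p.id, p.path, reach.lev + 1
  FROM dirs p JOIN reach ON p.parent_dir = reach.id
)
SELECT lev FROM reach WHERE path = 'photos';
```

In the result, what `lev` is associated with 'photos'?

2

Base: id=2 (etc) at lev 0.
Iteration 1: rows with parent_dir in {2} -> bob (id 4, lev 1), home (id 7, lev 1).
Iteration 2: rows with parent_dir in {4,7} -> photos (id 10, lev 2).
Iteration 3: no rows with parent_dir in {10}; recursion stops.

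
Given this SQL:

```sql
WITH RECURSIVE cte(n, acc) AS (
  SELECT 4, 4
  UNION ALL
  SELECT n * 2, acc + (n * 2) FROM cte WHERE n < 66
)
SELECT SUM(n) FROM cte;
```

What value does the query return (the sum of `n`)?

252

Base: n=4, acc=4.
Iteration 1: 4 < 66 holds -> n = 4 * 2 = 8, acc = 4 + 8 = 12.
Iteration 2: 8 < 66 holds -> n = 8 * 2 = 16, acc = 12 + 16 = 28.
Iteration 3: 16 < 66 holds -> n = 16 * 2 = 32, acc = 28 + 32 = 60.
Iteration 4: 32 < 66 holds -> n = 32 * 2 = 64, acc = 60 + 64 = 124.
Iteration 5: 64 < 66 holds -> n = 64 * 2 = 128, acc = 124 + 128 = 252.
Iteration 6: 128 < 66 fails; recursion stops.
SUM(n) = 4 + 8 + 16 + 32 + 64 + 128 = 252.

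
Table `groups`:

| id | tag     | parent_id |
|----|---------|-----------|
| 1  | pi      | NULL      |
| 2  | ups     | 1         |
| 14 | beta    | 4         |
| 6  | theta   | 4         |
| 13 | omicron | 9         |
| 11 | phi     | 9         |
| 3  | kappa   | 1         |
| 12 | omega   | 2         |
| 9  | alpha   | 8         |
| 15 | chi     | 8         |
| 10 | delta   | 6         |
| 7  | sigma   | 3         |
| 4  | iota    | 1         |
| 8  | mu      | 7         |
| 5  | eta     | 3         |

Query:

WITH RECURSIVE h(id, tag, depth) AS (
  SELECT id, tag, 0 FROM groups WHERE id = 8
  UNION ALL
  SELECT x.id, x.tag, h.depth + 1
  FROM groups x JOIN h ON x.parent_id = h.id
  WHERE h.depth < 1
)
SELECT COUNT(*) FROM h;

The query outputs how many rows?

Base: id=8 (mu) at depth 0.
Iteration 1: rows with parent_id in {8} -> alpha (id 9, depth 1), chi (id 15, depth 1).
Iteration 2: depth < 1 fails for all current rows; recursion stops.
Total rows emitted: 3.

3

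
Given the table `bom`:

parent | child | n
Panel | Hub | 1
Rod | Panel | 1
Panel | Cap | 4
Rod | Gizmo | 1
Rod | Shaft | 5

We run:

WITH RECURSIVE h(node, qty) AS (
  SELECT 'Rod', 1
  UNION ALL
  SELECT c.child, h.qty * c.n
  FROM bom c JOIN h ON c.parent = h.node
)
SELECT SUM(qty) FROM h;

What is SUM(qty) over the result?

Base: (Rod, qty=1).
Iteration 1: components of {Rod} -> Gizmo = 1*1 = 1, Panel = 1*1 = 1, Shaft = 1*5 = 5.
Iteration 2: components of {Gizmo,Panel,Shaft} -> Cap = 1*4 = 4, Hub = 1*1 = 1.
Iteration 3: no further components; recursion stops.
SUM(qty) = 1 + 1 + 5 + 1 + 1 + 4 = 13.

13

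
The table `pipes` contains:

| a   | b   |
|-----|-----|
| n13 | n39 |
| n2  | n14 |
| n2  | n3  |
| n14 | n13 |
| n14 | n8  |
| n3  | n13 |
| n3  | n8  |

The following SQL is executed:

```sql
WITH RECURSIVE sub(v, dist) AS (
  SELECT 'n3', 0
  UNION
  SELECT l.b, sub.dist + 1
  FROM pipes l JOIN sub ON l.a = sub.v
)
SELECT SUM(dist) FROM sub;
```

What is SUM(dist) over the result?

Base: (n3, dist=0).
Iteration 1: edges from {n3} -> (n13, dist=1), (n8, dist=1).
Iteration 2: edges from {n13,n8} -> (n39, dist=2).
Iteration 3: no outgoing edges from {n39}; recursion stops.
SUM(dist) = 0 + 1 + 1 + 2 = 4.

4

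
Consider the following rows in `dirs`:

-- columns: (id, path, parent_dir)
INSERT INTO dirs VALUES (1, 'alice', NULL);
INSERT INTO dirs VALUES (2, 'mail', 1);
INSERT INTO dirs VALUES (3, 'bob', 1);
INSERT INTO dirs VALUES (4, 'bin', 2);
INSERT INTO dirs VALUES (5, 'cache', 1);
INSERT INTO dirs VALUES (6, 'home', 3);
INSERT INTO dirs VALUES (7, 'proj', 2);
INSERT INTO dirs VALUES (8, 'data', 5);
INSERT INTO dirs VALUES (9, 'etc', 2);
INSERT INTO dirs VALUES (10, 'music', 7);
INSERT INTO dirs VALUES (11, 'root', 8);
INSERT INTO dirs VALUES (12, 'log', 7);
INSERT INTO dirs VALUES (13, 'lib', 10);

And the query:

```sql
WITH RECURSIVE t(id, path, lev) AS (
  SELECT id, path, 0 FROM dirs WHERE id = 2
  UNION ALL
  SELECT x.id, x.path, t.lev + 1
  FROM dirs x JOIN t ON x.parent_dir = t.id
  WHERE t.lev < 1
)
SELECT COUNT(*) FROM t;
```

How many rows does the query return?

4

Base: id=2 (mail) at lev 0.
Iteration 1: rows with parent_dir in {2} -> bin (id 4, lev 1), proj (id 7, lev 1), etc (id 9, lev 1).
Iteration 2: lev < 1 fails for all current rows; recursion stops.
Total rows emitted: 4.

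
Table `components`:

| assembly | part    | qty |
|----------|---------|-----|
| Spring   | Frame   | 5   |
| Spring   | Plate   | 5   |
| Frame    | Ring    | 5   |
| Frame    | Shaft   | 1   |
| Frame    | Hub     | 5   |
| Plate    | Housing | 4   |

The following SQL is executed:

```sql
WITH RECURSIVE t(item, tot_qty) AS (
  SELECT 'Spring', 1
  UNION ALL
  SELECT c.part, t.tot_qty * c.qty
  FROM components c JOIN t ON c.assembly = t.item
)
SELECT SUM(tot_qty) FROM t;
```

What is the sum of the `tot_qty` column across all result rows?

86

Base: (Spring, tot_qty=1).
Iteration 1: components of {Spring} -> Frame = 1*5 = 5, Plate = 1*5 = 5.
Iteration 2: components of {Frame,Plate} -> Housing = 5*4 = 20, Hub = 5*5 = 25, Ring = 5*5 = 25, Shaft = 5*1 = 5.
Iteration 3: no further components; recursion stops.
SUM(tot_qty) = 1 + 5 + 5 + 25 + 5 + 25 + 20 = 86.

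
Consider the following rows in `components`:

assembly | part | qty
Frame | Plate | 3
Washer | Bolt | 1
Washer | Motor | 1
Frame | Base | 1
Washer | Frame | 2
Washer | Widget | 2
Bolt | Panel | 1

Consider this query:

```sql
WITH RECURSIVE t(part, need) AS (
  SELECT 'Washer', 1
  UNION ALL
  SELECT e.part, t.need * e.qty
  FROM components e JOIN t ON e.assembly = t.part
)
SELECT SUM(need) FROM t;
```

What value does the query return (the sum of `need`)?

Base: (Washer, need=1).
Iteration 1: components of {Washer} -> Bolt = 1*1 = 1, Frame = 1*2 = 2, Motor = 1*1 = 1, Widget = 1*2 = 2.
Iteration 2: components of {Bolt,Frame,Motor,Widget} -> Base = 2*1 = 2, Panel = 1*1 = 1, Plate = 2*3 = 6.
Iteration 3: no further components; recursion stops.
SUM(need) = 1 + 2 + 1 + 2 + 1 + 1 + 2 + 6 = 16.

16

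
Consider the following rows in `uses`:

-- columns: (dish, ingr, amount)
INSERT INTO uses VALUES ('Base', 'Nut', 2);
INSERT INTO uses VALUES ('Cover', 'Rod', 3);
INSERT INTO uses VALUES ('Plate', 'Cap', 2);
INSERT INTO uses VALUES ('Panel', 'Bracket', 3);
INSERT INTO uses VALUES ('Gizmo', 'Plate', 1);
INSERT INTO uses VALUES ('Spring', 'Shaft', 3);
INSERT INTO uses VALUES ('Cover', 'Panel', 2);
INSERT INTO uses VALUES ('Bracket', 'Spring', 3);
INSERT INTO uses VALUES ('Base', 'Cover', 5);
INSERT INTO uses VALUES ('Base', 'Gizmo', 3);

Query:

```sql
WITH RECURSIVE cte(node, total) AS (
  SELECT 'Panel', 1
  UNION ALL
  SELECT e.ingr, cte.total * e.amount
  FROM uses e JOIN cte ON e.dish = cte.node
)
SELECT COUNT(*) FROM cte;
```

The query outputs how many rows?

Base: (Panel, total=1).
Iteration 1: components of {Panel} -> Bracket = 1*3 = 3.
Iteration 2: components of {Bracket} -> Spring = 3*3 = 9.
Iteration 3: components of {Spring} -> Shaft = 9*3 = 27.
Iteration 4: no further components; recursion stops.
Total rows emitted: 4.

4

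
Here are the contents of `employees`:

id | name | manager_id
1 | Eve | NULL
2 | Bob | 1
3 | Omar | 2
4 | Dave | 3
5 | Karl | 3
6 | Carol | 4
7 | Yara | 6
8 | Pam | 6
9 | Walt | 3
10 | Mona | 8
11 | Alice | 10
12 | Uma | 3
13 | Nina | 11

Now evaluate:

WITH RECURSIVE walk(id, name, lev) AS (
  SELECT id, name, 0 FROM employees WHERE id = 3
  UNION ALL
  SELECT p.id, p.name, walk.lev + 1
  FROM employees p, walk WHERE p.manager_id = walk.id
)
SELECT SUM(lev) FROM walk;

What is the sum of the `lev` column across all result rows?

Base: id=3 (Omar) at lev 0.
Iteration 1: rows with manager_id in {3} -> Dave (id 4, lev 1), Karl (id 5, lev 1), Walt (id 9, lev 1), Uma (id 12, lev 1).
Iteration 2: rows with manager_id in {4,5,9,12} -> Carol (id 6, lev 2).
Iteration 3: rows with manager_id in {6} -> Yara (id 7, lev 3), Pam (id 8, lev 3).
Iteration 4: rows with manager_id in {7,8} -> Mona (id 10, lev 4).
Iteration 5: rows with manager_id in {10} -> Alice (id 11, lev 5).
Iteration 6: rows with manager_id in {11} -> Nina (id 13, lev 6).
Iteration 7: no rows with manager_id in {13}; recursion stops.
SUM(lev) = 0 + 1 + 1 + 1 + 1 + 2 + 3 + 3 + 4 + 5 + 6 = 27.

27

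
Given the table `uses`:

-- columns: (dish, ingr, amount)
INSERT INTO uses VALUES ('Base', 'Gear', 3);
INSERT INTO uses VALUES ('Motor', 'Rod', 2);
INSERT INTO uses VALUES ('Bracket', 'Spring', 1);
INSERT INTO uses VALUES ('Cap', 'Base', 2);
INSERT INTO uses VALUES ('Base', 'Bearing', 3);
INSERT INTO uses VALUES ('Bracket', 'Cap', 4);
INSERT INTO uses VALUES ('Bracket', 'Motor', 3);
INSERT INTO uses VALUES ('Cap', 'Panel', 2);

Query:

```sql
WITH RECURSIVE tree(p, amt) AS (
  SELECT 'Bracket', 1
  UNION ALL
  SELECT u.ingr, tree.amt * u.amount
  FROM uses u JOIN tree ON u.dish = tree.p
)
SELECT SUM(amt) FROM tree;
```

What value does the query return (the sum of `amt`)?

79

Base: (Bracket, amt=1).
Iteration 1: components of {Bracket} -> Cap = 1*4 = 4, Motor = 1*3 = 3, Spring = 1*1 = 1.
Iteration 2: components of {Cap,Motor,Spring} -> Base = 4*2 = 8, Panel = 4*2 = 8, Rod = 3*2 = 6.
Iteration 3: components of {Base,Panel,Rod} -> Bearing = 8*3 = 24, Gear = 8*3 = 24.
Iteration 4: no further components; recursion stops.
SUM(amt) = 1 + 4 + 1 + 3 + 8 + 8 + 6 + 24 + 24 = 79.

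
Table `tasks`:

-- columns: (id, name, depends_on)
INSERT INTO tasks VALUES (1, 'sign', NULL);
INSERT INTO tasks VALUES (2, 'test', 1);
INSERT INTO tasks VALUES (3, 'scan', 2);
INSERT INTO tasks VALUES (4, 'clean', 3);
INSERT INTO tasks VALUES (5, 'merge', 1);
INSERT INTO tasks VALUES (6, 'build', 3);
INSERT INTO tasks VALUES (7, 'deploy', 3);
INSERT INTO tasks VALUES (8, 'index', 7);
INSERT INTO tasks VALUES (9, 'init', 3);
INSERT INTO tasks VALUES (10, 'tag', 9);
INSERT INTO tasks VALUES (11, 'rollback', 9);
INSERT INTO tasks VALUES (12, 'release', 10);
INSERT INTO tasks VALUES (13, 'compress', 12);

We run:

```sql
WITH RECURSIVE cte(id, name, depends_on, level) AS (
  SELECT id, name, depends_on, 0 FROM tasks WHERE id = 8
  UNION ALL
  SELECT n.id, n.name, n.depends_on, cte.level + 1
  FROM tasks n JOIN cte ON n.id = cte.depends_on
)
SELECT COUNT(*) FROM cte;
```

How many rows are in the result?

5

Base: id=8 (index), depends_on=7, level 0.
Iteration 1: join on id=7 -> deploy (id 7, depends_on=3, level 1).
Iteration 2: join on id=3 -> scan (id 3, depends_on=2, level 2).
Iteration 3: join on id=2 -> test (id 2, depends_on=1, level 3).
Iteration 4: join on id=1 -> sign (id 1, depends_on=NULL, level 4).
Iteration 5: depends_on is NULL; no match; recursion stops.
Total rows emitted: 5.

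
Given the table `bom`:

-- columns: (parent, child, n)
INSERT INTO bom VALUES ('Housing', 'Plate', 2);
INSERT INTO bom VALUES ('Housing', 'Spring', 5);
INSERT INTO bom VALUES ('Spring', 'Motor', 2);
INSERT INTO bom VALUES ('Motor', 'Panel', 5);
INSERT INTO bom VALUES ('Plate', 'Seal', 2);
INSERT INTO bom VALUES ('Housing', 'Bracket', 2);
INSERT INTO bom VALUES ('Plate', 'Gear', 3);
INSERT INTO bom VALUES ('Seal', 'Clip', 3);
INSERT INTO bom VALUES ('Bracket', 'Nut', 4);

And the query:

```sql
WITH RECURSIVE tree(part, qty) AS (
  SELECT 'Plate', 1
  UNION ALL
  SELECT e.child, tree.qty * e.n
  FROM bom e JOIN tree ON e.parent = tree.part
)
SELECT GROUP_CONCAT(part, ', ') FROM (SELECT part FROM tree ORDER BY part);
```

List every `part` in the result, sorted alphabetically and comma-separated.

Clip, Gear, Plate, Seal

Base: (Plate, qty=1).
Iteration 1: components of {Plate} -> Gear = 1*3 = 3, Seal = 1*2 = 2.
Iteration 2: components of {Gear,Seal} -> Clip = 2*3 = 6.
Iteration 3: no further components; recursion stops.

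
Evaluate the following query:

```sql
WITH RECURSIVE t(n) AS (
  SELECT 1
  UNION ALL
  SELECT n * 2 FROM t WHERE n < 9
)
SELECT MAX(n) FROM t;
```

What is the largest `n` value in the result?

Base: n=1.
Iteration 1: 1 < 9 holds -> n = 1 * 2 = 2.
Iteration 2: 2 < 9 holds -> n = 2 * 2 = 4.
Iteration 3: 4 < 9 holds -> n = 4 * 2 = 8.
Iteration 4: 8 < 9 holds -> n = 8 * 2 = 16.
Iteration 5: 16 < 9 fails; recursion stops.
n values: 1, 2, 4, 8, 16; the maximum is 16.

16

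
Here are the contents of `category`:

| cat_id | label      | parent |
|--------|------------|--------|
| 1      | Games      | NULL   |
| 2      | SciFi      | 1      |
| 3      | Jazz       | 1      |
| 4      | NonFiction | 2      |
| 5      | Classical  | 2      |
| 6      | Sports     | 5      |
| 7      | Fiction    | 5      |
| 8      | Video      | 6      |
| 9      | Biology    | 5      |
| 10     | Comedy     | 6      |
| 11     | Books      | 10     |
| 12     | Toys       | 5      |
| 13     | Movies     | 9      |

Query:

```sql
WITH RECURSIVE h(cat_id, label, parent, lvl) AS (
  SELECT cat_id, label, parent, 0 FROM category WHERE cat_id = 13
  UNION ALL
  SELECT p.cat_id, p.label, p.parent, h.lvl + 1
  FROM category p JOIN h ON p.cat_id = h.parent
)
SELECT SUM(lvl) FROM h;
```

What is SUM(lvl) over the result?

10

Base: cat_id=13 (Movies), parent=9, lvl 0.
Iteration 1: join on cat_id=9 -> Biology (id 9, parent=5, lvl 1).
Iteration 2: join on cat_id=5 -> Classical (id 5, parent=2, lvl 2).
Iteration 3: join on cat_id=2 -> SciFi (id 2, parent=1, lvl 3).
Iteration 4: join on cat_id=1 -> Games (id 1, parent=NULL, lvl 4).
Iteration 5: parent is NULL; no match; recursion stops.
SUM(lvl) = 0 + 1 + 2 + 3 + 4 = 10.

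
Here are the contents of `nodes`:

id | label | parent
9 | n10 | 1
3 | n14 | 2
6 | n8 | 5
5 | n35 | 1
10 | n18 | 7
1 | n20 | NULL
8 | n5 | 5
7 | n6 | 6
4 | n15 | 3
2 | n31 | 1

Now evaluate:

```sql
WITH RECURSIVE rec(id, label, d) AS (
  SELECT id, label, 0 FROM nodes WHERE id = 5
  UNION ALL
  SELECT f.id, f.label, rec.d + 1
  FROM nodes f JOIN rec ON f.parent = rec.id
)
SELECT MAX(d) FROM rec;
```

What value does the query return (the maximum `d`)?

Base: id=5 (n35) at d 0.
Iteration 1: rows with parent in {5} -> n8 (id 6, d 1), n5 (id 8, d 1).
Iteration 2: rows with parent in {6,8} -> n6 (id 7, d 2).
Iteration 3: rows with parent in {7} -> n18 (id 10, d 3).
Iteration 4: no rows with parent in {10}; recursion stops.
d values: 0, 1, 1, 2, 3; the maximum is 3.

3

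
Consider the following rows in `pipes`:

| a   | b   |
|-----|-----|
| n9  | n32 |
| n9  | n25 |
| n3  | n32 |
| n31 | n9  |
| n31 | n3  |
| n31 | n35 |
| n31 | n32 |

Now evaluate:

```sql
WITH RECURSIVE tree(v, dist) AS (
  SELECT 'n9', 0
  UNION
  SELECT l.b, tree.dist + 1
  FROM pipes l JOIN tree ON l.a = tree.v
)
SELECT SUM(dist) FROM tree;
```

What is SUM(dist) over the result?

Base: (n9, dist=0).
Iteration 1: edges from {n9} -> (n25, dist=1), (n32, dist=1).
Iteration 2: no outgoing edges from {n25,n32}; recursion stops.
SUM(dist) = 0 + 1 + 1 = 2.

2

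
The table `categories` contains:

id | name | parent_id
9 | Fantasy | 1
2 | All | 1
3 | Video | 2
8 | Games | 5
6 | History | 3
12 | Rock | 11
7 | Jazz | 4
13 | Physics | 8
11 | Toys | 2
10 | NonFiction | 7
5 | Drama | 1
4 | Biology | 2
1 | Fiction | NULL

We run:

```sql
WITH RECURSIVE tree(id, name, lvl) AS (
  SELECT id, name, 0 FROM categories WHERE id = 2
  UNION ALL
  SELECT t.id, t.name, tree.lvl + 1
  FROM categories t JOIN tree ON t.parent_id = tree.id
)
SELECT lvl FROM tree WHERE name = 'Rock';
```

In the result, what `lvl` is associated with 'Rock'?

Base: id=2 (All) at lvl 0.
Iteration 1: rows with parent_id in {2} -> Video (id 3, lvl 1), Biology (id 4, lvl 1), Toys (id 11, lvl 1).
Iteration 2: rows with parent_id in {3,4,11} -> History (id 6, lvl 2), Jazz (id 7, lvl 2), Rock (id 12, lvl 2).
Iteration 3: rows with parent_id in {6,7,12} -> NonFiction (id 10, lvl 3).
Iteration 4: no rows with parent_id in {10}; recursion stops.

2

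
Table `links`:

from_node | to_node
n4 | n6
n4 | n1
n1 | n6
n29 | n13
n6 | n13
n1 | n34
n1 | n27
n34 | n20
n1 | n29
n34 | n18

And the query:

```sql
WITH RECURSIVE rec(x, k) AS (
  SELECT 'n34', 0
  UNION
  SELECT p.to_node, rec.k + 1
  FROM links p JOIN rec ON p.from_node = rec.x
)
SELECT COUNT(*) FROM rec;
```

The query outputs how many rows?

Base: (n34, k=0).
Iteration 1: edges from {n34} -> (n18, k=1), (n20, k=1).
Iteration 2: no outgoing edges from {n18,n20}; recursion stops.
Total rows emitted: 3.

3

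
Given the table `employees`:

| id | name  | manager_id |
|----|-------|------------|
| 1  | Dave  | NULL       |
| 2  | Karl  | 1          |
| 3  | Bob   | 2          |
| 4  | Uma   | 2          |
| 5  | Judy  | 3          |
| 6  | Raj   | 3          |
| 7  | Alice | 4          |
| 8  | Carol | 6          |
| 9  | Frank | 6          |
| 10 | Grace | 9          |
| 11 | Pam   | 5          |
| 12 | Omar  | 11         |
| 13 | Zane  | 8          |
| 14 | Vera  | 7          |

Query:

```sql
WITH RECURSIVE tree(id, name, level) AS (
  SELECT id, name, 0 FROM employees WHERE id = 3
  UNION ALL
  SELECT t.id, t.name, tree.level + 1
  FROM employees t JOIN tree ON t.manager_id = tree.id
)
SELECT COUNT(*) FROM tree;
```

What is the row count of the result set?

9

Base: id=3 (Bob) at level 0.
Iteration 1: rows with manager_id in {3} -> Judy (id 5, level 1), Raj (id 6, level 1).
Iteration 2: rows with manager_id in {5,6} -> Carol (id 8, level 2), Frank (id 9, level 2), Pam (id 11, level 2).
Iteration 3: rows with manager_id in {8,9,11} -> Grace (id 10, level 3), Omar (id 12, level 3), Zane (id 13, level 3).
Iteration 4: no rows with manager_id in {10,12,13}; recursion stops.
Total rows emitted: 9.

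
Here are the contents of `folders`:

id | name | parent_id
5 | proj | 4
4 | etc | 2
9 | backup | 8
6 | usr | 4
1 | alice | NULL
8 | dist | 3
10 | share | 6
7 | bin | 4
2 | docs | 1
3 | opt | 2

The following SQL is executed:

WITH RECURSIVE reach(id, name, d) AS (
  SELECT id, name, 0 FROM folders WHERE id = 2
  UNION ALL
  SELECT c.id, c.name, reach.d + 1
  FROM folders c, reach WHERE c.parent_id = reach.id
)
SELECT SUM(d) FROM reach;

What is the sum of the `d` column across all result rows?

Base: id=2 (docs) at d 0.
Iteration 1: rows with parent_id in {2} -> opt (id 3, d 1), etc (id 4, d 1).
Iteration 2: rows with parent_id in {3,4} -> proj (id 5, d 2), usr (id 6, d 2), bin (id 7, d 2), dist (id 8, d 2).
Iteration 3: rows with parent_id in {5,6,7,8} -> backup (id 9, d 3), share (id 10, d 3).
Iteration 4: no rows with parent_id in {9,10}; recursion stops.
SUM(d) = 0 + 1 + 1 + 2 + 2 + 2 + 2 + 3 + 3 = 16.

16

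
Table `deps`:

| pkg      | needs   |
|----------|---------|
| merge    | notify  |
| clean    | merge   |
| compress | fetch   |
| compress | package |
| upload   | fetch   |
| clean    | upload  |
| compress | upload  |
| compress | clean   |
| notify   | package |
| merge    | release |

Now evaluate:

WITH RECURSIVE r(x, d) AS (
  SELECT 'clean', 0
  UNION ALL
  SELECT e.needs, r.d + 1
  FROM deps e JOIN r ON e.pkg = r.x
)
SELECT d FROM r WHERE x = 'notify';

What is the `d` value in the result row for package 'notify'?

Base: (clean, d=0).
Iteration 1: edges from {clean} -> (merge, d=1), (upload, d=1).
Iteration 2: edges from {merge,upload} -> (fetch, d=2), (notify, d=2), (release, d=2).
Iteration 3: edges from {fetch,notify,release} -> (package, d=3).
Iteration 4: no outgoing edges from {package}; recursion stops.

2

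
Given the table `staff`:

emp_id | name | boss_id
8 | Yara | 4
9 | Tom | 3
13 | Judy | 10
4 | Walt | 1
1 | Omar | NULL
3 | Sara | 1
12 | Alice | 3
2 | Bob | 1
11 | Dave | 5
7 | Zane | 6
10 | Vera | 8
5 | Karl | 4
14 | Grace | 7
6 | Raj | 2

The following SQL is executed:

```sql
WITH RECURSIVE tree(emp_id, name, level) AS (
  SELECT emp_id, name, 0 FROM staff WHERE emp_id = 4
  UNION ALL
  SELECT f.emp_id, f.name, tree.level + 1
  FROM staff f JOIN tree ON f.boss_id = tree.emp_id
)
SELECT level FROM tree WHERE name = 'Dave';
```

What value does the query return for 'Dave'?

Base: emp_id=4 (Walt) at level 0.
Iteration 1: rows with boss_id in {4} -> Karl (id 5, level 1), Yara (id 8, level 1).
Iteration 2: rows with boss_id in {5,8} -> Vera (id 10, level 2), Dave (id 11, level 2).
Iteration 3: rows with boss_id in {10,11} -> Judy (id 13, level 3).
Iteration 4: no rows with boss_id in {13}; recursion stops.

2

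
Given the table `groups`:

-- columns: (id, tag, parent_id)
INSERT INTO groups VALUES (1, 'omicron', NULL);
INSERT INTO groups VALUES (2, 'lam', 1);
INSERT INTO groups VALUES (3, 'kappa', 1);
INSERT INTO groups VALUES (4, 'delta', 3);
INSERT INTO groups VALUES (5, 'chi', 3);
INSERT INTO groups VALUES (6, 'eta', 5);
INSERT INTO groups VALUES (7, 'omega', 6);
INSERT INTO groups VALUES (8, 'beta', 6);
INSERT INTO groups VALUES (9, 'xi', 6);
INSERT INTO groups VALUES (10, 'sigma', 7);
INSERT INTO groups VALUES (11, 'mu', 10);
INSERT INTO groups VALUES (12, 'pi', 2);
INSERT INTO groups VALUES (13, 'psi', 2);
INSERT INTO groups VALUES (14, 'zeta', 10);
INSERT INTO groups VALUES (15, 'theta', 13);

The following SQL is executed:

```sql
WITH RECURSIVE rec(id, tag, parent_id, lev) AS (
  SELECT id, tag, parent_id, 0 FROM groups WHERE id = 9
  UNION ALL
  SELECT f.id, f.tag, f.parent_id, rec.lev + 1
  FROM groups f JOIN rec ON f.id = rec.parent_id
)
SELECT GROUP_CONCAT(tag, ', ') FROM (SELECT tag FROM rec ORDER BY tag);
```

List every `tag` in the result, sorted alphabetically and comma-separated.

Base: id=9 (xi), parent_id=6, lev 0.
Iteration 1: join on id=6 -> eta (id 6, parent_id=5, lev 1).
Iteration 2: join on id=5 -> chi (id 5, parent_id=3, lev 2).
Iteration 3: join on id=3 -> kappa (id 3, parent_id=1, lev 3).
Iteration 4: join on id=1 -> omicron (id 1, parent_id=NULL, lev 4).
Iteration 5: parent_id is NULL; no match; recursion stops.

chi, eta, kappa, omicron, xi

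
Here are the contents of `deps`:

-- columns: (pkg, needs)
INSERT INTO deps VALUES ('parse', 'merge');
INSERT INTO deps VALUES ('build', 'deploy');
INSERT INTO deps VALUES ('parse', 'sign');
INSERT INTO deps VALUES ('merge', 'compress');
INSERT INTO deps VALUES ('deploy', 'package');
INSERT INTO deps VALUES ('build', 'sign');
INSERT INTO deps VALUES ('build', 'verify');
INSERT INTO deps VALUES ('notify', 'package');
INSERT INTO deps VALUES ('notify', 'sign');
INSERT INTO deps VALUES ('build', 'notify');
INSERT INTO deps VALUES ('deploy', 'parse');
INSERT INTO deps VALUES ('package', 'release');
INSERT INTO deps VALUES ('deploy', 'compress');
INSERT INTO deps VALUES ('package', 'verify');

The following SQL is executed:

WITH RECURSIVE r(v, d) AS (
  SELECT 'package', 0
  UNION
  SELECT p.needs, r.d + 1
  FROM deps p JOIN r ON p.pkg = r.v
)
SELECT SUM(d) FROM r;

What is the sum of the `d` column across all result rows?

Base: (package, d=0).
Iteration 1: edges from {package} -> (release, d=1), (verify, d=1).
Iteration 2: no outgoing edges from {release,verify}; recursion stops.
SUM(d) = 0 + 1 + 1 = 2.

2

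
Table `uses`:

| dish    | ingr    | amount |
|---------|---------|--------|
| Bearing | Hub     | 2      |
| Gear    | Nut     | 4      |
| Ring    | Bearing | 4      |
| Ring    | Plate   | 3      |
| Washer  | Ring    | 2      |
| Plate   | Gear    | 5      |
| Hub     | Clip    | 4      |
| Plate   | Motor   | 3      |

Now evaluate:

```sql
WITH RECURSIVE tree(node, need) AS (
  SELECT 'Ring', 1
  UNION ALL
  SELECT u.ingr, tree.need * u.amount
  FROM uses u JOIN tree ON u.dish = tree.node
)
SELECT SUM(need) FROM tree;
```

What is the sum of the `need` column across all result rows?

132

Base: (Ring, need=1).
Iteration 1: components of {Ring} -> Bearing = 1*4 = 4, Plate = 1*3 = 3.
Iteration 2: components of {Bearing,Plate} -> Gear = 3*5 = 15, Hub = 4*2 = 8, Motor = 3*3 = 9.
Iteration 3: components of {Gear,Hub,Motor} -> Clip = 8*4 = 32, Nut = 15*4 = 60.
Iteration 4: no further components; recursion stops.
SUM(need) = 1 + 3 + 4 + 9 + 15 + 8 + 60 + 32 = 132.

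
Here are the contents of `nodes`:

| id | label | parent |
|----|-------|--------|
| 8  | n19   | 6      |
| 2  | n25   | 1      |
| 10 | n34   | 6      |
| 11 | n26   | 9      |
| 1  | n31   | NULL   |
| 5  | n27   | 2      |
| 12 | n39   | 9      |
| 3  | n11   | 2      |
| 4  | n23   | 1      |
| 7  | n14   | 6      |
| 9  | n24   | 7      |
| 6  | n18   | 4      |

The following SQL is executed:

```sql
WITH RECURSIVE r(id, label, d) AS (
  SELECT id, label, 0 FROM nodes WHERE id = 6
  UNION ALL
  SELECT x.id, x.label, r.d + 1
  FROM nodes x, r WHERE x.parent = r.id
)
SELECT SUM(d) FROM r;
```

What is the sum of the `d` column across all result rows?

11

Base: id=6 (n18) at d 0.
Iteration 1: rows with parent in {6} -> n14 (id 7, d 1), n19 (id 8, d 1), n34 (id 10, d 1).
Iteration 2: rows with parent in {7,8,10} -> n24 (id 9, d 2).
Iteration 3: rows with parent in {9} -> n26 (id 11, d 3), n39 (id 12, d 3).
Iteration 4: no rows with parent in {11,12}; recursion stops.
SUM(d) = 0 + 1 + 1 + 1 + 2 + 3 + 3 = 11.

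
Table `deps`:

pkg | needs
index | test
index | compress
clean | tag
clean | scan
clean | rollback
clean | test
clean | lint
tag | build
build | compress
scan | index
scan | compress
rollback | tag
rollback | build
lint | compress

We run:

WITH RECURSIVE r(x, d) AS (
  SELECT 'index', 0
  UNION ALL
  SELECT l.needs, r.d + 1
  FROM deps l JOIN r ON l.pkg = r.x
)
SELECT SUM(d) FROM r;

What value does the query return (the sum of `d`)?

Base: (index, d=0).
Iteration 1: edges from {index} -> (compress, d=1), (test, d=1).
Iteration 2: no outgoing edges from {compress,test}; recursion stops.
SUM(d) = 0 + 1 + 1 = 2.

2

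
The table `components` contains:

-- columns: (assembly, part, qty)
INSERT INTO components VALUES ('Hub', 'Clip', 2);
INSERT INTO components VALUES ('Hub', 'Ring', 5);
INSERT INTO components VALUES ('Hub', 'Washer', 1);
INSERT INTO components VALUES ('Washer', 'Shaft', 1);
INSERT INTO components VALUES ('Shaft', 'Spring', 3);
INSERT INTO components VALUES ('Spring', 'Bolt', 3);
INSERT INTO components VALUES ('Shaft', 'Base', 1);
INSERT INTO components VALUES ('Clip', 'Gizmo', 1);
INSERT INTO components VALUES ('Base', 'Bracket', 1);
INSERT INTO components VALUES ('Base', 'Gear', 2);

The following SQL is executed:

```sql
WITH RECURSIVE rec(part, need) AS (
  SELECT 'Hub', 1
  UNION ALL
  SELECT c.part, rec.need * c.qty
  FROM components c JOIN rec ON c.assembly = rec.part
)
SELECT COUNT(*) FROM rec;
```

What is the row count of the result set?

11

Base: (Hub, need=1).
Iteration 1: components of {Hub} -> Clip = 1*2 = 2, Ring = 1*5 = 5, Washer = 1*1 = 1.
Iteration 2: components of {Clip,Ring,Washer} -> Gizmo = 2*1 = 2, Shaft = 1*1 = 1.
Iteration 3: components of {Gizmo,Shaft} -> Base = 1*1 = 1, Spring = 1*3 = 3.
Iteration 4: components of {Base,Spring} -> Bolt = 3*3 = 9, Bracket = 1*1 = 1, Gear = 1*2 = 2.
Iteration 5: no further components; recursion stops.
Total rows emitted: 11.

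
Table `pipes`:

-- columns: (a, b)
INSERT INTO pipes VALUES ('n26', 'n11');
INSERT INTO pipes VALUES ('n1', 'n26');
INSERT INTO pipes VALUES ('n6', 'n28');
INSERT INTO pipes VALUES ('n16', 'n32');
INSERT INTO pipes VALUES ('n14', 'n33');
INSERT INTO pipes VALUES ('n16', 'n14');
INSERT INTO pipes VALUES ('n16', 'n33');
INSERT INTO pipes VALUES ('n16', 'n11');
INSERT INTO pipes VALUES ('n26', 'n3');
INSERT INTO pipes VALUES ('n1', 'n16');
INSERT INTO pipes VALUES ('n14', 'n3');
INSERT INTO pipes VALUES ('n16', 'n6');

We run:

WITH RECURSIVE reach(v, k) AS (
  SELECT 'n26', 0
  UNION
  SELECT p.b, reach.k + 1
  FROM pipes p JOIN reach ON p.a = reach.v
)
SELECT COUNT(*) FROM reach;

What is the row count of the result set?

3

Base: (n26, k=0).
Iteration 1: edges from {n26} -> (n11, k=1), (n3, k=1).
Iteration 2: no outgoing edges from {n11,n3}; recursion stops.
Total rows emitted: 3.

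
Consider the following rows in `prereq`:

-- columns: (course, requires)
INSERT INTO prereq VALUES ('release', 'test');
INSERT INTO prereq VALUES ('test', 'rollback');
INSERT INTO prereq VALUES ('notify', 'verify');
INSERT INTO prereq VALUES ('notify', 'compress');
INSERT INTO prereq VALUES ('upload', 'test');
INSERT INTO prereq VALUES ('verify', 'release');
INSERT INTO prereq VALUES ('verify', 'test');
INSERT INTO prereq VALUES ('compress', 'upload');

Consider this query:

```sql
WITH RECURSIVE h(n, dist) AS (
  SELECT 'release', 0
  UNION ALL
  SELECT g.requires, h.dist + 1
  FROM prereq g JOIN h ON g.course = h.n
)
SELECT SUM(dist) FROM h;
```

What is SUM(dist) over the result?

3

Base: (release, dist=0).
Iteration 1: edges from {release} -> (test, dist=1).
Iteration 2: edges from {test} -> (rollback, dist=2).
Iteration 3: no outgoing edges from {rollback}; recursion stops.
SUM(dist) = 0 + 1 + 2 = 3.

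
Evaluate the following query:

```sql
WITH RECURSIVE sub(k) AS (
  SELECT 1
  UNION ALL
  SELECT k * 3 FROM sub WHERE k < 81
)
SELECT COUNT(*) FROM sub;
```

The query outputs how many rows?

Base: k=1.
Iteration 1: 1 < 81 holds -> k = 1 * 3 = 3.
Iteration 2: 3 < 81 holds -> k = 3 * 3 = 9.
Iteration 3: 9 < 81 holds -> k = 9 * 3 = 27.
Iteration 4: 27 < 81 holds -> k = 27 * 3 = 81.
Iteration 5: 81 < 81 fails; recursion stops.
Total rows emitted: 5.

5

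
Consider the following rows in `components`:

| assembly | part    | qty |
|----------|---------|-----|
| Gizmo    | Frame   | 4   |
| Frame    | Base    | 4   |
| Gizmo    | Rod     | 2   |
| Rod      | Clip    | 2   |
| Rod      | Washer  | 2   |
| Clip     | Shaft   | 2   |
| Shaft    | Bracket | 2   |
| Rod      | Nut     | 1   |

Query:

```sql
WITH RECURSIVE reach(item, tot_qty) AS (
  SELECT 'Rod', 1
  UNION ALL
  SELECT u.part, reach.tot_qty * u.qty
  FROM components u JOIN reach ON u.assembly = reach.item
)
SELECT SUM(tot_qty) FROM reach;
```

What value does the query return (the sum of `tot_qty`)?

Base: (Rod, tot_qty=1).
Iteration 1: components of {Rod} -> Clip = 1*2 = 2, Nut = 1*1 = 1, Washer = 1*2 = 2.
Iteration 2: components of {Clip,Nut,Washer} -> Shaft = 2*2 = 4.
Iteration 3: components of {Shaft} -> Bracket = 4*2 = 8.
Iteration 4: no further components; recursion stops.
SUM(tot_qty) = 1 + 2 + 2 + 1 + 4 + 8 = 18.

18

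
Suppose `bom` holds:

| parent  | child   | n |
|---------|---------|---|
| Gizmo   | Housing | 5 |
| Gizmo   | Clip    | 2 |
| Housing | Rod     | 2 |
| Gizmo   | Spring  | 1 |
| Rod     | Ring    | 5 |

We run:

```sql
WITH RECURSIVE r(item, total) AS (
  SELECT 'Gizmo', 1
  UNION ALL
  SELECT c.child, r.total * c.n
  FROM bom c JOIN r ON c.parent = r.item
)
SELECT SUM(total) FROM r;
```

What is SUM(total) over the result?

69

Base: (Gizmo, total=1).
Iteration 1: components of {Gizmo} -> Clip = 1*2 = 2, Housing = 1*5 = 5, Spring = 1*1 = 1.
Iteration 2: components of {Clip,Housing,Spring} -> Rod = 5*2 = 10.
Iteration 3: components of {Rod} -> Ring = 10*5 = 50.
Iteration 4: no further components; recursion stops.
SUM(total) = 1 + 5 + 2 + 1 + 10 + 50 = 69.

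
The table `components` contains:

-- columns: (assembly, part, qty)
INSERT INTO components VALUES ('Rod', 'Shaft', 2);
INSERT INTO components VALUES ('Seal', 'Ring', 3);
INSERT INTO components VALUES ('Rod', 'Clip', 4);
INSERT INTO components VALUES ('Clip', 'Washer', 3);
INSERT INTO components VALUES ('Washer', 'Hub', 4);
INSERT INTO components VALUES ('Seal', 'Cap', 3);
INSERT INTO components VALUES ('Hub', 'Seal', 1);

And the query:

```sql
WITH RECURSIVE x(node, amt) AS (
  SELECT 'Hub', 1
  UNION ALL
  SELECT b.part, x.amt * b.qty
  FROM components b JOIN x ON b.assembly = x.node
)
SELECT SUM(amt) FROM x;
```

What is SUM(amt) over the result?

8

Base: (Hub, amt=1).
Iteration 1: components of {Hub} -> Seal = 1*1 = 1.
Iteration 2: components of {Seal} -> Cap = 1*3 = 3, Ring = 1*3 = 3.
Iteration 3: no further components; recursion stops.
SUM(amt) = 1 + 1 + 3 + 3 = 8.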